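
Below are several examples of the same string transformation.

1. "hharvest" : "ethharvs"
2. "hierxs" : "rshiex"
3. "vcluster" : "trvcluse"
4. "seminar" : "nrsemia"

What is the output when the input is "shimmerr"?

ershimmr

What's happening: move the last 2 characters to the front (rotate right by 2), then swap the first and last characters.
Applying both steps to "shimmerr": "rrshimme", then "ershimmr".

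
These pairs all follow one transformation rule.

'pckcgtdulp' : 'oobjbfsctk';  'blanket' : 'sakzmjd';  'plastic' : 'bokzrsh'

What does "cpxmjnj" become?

ibowlim

Each output is the input with this applied: shift every letter 1 place backward in the alphabet (wrapping around), then move the last character to the front.
"cpxmjnj" → "bowlimi" → "ibowlim".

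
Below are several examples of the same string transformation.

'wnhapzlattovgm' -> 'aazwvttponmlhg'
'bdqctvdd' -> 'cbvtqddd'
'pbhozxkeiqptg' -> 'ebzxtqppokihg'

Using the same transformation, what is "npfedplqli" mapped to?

edqppnllif

The rule is to sort the characters into reverse alphabetical order, then move the last 2 characters to the front (rotate right by 2).
On "npfedplqli" that produces "edqppnllif".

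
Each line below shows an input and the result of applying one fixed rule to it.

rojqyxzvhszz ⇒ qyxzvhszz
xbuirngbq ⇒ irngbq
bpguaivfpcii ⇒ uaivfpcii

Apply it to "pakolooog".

olooog

Looking at the pairs, the operation is to delete the first 3 characters.
So "pakolooog" becomes "olooog".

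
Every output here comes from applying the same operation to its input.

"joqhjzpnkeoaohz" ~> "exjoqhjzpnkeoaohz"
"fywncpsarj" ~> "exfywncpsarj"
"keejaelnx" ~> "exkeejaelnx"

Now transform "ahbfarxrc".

exahbfarxrc

The rule is to prepend "ex".
Applying that to "ahbfarxrc" gives "exahbfarxrc".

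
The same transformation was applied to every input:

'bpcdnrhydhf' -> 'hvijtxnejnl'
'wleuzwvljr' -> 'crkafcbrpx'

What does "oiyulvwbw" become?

Looking at the pairs, the operation is to shift every letter 6 places forward in the alphabet (wrapping around).
So "oiyulvwbw" becomes "uoearbchc".

uoearbchc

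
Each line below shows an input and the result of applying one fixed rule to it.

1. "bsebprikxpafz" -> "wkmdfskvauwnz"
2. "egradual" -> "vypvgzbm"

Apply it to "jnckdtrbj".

The transformation: shift every letter 5 places backward in the alphabet (wrapping around), then move the first 3 characters to the end (rotate left by 3).
Applying both steps to "jnckdtrbj": "eixfyomwe", then "fyomweeix".

fyomweeix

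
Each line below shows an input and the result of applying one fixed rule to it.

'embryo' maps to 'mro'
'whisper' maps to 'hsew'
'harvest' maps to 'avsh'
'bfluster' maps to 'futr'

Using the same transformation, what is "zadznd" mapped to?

Each output is the input with this applied: move the first character to the end, then keep every other character starting from the first (positions 1st, 3rd, 5th, ...).
For "zadznd", step one produces "adzndz"; step two turns that into "azd".
(Check on "whisper": → "hisperw" → "hsew" ✓)

azd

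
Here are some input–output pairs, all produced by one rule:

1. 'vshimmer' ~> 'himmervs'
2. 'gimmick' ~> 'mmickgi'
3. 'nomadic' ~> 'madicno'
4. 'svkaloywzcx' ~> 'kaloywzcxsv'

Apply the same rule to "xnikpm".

ikpmxn

The transformation: move the first 2 characters to the end (rotate left by 2).
Doing the same to "xnikpm": "ikpmxn".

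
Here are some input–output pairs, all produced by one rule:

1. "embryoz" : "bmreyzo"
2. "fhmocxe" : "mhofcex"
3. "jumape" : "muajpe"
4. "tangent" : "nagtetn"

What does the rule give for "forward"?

rowfadr

In each case the input is transformed by: move the first 2 characters to the end (rotate left by 2), then take characters alternately from the front and the back (1st, last, 2nd, 2nd-last, ...).
On "forward": the first step gives "rwardfo", and the second then gives "rowfadr".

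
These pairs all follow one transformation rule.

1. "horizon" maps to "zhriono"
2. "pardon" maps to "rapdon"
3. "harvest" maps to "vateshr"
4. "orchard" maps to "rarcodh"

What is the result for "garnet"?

In each case the input is transformed by: sort the characters into reverse alphabetical order, then take characters alternately from the front and the back (1st, last, 2nd, 2nd-last, ...).
"garnet" → "trngea" → "tareng".

tareng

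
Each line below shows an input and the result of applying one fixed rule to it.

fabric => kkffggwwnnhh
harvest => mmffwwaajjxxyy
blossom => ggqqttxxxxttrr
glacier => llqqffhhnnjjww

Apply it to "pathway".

uuffyymmbbffdd

Looking at the pairs, the operation is to double every character, then shift every letter 5 places forward in the alphabet (wrapping around).
For "pathway", step one produces "ppaatthhwwaayy"; step two turns that into "uuffyymmbbffdd".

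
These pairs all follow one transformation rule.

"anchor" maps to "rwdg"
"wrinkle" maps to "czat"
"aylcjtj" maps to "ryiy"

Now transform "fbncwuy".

Looking at the pairs, the operation is to shift every letter 11 places backward in the alphabet (wrapping around), then keep only the last 4 characters.
Starting from "fbncwuy": after the first operation, "uqcrljn"; after the second, "rljn".

rljn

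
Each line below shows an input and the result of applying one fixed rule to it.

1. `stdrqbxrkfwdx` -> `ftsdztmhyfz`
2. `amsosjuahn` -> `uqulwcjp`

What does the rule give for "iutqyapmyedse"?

vsacroagfug

The pattern: shift every letter 2 places forward in the alphabet (wrapping around), then delete the first 2 characters.
"iutqyapmyedse" → "kwvsacroagfug" → "vsacroagfug".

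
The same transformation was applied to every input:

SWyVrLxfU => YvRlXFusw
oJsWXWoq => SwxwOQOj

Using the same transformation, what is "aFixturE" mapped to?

IXTUReAf

The transformation: move the first 2 characters to the end (rotate left by 2), then flip the case of every letter.
"aFixturE" → "ixturEaF" → "IXTUReAf".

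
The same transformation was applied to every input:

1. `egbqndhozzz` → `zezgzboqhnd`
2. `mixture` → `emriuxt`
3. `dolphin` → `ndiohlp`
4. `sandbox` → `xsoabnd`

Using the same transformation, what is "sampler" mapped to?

What's happening: reverse the string, then take characters alternately from the front and the back (1st, last, 2nd, 2nd-last, ...).
Applying both steps to "sampler": "relpmas", then "rsealmp".

rsealmp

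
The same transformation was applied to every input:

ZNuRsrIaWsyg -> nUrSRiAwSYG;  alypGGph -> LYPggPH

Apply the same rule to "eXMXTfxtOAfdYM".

xmxtFXToaFDym

What's happening: delete the first character, then flip the case of every letter.
"eXMXTfxtOAfdYM" → "XMXTfxtOAfdYM" → "xmxtFXToaFDym".
(Check on "alypGGph": → "lypGGph" → "LYPggPH" ✓)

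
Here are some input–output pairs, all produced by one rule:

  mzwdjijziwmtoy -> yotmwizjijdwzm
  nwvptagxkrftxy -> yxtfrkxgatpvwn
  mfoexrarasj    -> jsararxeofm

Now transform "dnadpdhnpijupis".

sipujipnhdpdand

The pattern: reverse the string.
Applying that to "dnadpdhnpijupis" gives "sipujipnhdpdand".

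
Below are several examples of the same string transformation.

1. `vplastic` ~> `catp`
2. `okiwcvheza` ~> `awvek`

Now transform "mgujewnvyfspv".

The pattern: keep every other character starting from the second (positions 2nd, 4th, 6th, ...), then swap the first and last characters.
Working it through for "mgujewnvyfspv": intermediate "gjwvfp", final "pjwvfg".

pjwvfg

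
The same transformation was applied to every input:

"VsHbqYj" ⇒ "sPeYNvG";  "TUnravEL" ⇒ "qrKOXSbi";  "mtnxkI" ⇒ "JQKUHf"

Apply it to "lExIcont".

IbUfZLKQ

In each case the input is transformed by: shift every letter 3 places backward in the alphabet (wrapping around), then flip the case of every letter.
Working it through for "lExIcont": intermediate "iBuFzlkq", final "IbUfZLKQ".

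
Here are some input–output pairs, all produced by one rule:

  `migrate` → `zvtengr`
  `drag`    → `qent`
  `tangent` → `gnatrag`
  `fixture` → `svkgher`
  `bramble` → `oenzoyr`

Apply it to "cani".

Rule — shift every letter 13 places forward in the alphabet (wrapping around) — i.e. ROT13.
For "cani" the result is "pnav".

pnav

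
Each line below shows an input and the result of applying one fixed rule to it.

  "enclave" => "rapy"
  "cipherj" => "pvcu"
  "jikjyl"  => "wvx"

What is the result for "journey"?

wbhe

Looking at the pairs, the operation is to delete the last 3 characters, then shift every letter 13 places forward in the alphabet (wrapping around) — i.e. ROT13.
Starting from "journey": after the first operation, "jour"; after the second, "wbhe".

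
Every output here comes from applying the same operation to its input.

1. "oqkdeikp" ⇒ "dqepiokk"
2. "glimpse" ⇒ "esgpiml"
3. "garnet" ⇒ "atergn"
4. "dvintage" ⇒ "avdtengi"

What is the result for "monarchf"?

The transformation: sort the characters into alphabetical order, then take characters alternately from the front and the back (1st, last, 2nd, 2nd-last, ...).
Starting from "monarchf": after the first operation, "acfhmnor"; after the second, "arcofnhm".

arcofnhm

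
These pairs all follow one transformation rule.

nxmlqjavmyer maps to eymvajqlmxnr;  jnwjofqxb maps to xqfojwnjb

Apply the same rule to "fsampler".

elpmasfr

The rule is to reverse the string, then move the first character to the end.
Starting from "fsampler": after the first operation, "relpmasf"; after the second, "elpmasfr".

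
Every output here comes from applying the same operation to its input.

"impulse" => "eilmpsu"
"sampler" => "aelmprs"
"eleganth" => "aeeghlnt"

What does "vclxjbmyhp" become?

bchjlmpvxy

The transformation: sort the characters into alphabetical order.
So "vclxjbmyhp" becomes "bchjlmpvxy".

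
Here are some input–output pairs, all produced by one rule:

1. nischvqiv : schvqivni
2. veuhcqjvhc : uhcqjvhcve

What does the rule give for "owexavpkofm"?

Rule — move the first 2 characters to the end (rotate left by 2).
Doing the same to "owexavpkofm": "exavpkofmow".

exavpkofmow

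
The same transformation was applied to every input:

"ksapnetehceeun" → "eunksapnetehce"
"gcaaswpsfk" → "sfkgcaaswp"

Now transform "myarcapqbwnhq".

nhqmyarcapqbw

The transformation: move the last 3 characters to the front (rotate right by 3).
So "myarcapqbwnhq" becomes "nhqmyarcapqbw".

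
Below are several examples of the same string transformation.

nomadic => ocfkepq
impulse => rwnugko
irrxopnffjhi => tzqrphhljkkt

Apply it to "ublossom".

nquuqowd

The transformation: shift every letter 2 places forward in the alphabet (wrapping around), then move the first 2 characters to the end (rotate left by 2).
"ublossom" → "wdnquuqo" → "nquuqowd".
(Check on "nomadic": → "pqocfke" → "ocfkepq" ✓)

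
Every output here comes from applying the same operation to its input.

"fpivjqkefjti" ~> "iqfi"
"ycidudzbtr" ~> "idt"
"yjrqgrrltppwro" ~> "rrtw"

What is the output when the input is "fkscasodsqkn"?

sssn

Looking at the pairs, the operation is to keep one character in every 3, starting at position 3 (positions 3rd, 6th, 9th, ...).
So "fkscasodsqkn" becomes "sssn".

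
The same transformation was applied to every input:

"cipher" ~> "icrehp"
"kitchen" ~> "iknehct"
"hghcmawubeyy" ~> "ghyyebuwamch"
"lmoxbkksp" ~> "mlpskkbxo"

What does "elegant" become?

letnage

The rule is to reverse the string, then move the last 2 characters to the front (rotate right by 2).
On "elegant" that produces "letnage".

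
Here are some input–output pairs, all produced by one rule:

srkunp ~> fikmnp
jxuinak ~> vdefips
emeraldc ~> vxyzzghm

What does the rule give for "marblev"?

The transformation: sort the characters into alphabetical order, then shift every letter 5 places backward in the alphabet (wrapping around).
Working it through for "marblev": intermediate "abelmrv", final "vwzghmq".

vwzghmq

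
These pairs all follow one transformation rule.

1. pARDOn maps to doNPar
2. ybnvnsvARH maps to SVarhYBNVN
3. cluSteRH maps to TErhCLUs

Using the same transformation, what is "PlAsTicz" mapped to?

tICZpLaS

In each case the input is transformed by: flip the case of every letter, then swap the front and back halves of the string.
Applying both steps to "PlAsTicz": "pLaStICZ", then "tICZpLaS".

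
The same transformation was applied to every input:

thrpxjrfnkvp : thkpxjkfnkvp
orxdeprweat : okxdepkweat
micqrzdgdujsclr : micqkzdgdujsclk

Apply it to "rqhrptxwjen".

kqhkptxwjen

The rule is to replace every "r" with "k".
Doing the same to "rqhrptxwjen": "kqhkptxwjen".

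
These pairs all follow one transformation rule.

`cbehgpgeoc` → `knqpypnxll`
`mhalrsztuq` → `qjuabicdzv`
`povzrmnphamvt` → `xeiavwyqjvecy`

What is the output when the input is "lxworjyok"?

gfxashxtu

In each case the input is transformed by: shift every letter 9 places forward in the alphabet (wrapping around), then move the first character to the end.
On "lxworjyok": the first step gives "ugfxashxt", and the second then gives "gfxashxtu".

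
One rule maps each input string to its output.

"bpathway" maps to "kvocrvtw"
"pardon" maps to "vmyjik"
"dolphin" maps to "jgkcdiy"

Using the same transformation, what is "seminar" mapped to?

Looking at the pairs, the operation is to shift every letter 5 places backward in the alphabet (wrapping around), then move the first character to the end.
Working it through for "seminar": intermediate "nzhdivm", final "zhdivmn".
(Check on "bpathway": → "wkvocrvt" → "kvocrvtw" ✓)

zhdivmn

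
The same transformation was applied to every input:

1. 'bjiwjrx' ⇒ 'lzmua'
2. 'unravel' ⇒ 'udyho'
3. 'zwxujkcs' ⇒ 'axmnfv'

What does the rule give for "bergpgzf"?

ujsjci

In each case the input is transformed by: delete the first 2 characters, then shift every letter 3 places forward in the alphabet (wrapping around).
"bergpgzf" → "rgpgzf" → "ujsjci".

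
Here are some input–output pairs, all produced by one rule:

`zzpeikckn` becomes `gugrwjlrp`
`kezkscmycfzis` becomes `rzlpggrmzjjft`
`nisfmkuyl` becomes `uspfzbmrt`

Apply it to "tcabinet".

aajlhuip

Looking at the pairs, the operation is to shift every letter 7 places forward in the alphabet (wrapping around), then take characters alternately from the front and the back (1st, last, 2nd, 2nd-last, ...).
Applying both steps to "tcabinet": "ajhipula", then "aajlhuip".
(Check on "kezkscmycfzis": → "rlgrzjtfjmgpz" → "rzlpggrmzjjft" ✓)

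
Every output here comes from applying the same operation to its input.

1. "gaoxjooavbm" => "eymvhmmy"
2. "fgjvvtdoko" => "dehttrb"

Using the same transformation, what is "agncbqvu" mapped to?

Looking at the pairs, the operation is to shift every letter 2 places backward in the alphabet (wrapping around), then delete the last 3 characters.
On "agncbqvu": the first step gives "yelazots", and the second then gives "yelaz".

yelaz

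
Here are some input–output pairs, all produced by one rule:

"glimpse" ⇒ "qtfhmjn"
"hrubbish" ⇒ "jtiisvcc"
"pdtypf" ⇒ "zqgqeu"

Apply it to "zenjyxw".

What's happening: move the last 3 characters to the front (rotate right by 3), then shift every letter 1 place forward in the alphabet (wrapping around).
Starting from "zenjyxw": after the first operation, "yxwzenj"; after the second, "zyxafok".
(Check on "glimpse": → "pseglim" → "qtfhmjn" ✓)

zyxafok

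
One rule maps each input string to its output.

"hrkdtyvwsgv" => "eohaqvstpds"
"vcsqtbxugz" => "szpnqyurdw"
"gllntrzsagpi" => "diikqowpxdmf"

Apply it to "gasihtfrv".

The pattern: shift every letter 3 places backward in the alphabet (wrapping around).
Doing the same to "gasihtfrv": "dxpfeqcos".

dxpfeqcos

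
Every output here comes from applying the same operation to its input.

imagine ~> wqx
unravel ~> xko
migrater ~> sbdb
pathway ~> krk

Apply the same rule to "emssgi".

wcs

The transformation: keep every other character starting from the second (positions 2nd, 4th, 6th, ...), then shift every letter 10 places forward in the alphabet (wrapping around).
On "emssgi": the first step gives "msi", and the second then gives "wcs".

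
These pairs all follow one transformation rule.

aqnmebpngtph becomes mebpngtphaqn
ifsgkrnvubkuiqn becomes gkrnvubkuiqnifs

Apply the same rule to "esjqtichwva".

qtichwvaesj

Each output is the input with this applied: move the first 3 characters to the end (rotate left by 3).
Doing the same to "esjqtichwva": "qtichwvaesj".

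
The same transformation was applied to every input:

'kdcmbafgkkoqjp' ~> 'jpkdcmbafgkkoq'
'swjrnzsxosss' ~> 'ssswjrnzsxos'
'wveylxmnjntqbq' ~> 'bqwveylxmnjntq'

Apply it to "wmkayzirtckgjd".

The transformation: move the last 2 characters to the front (rotate right by 2).
"wmkayzirtckgjd" → "jdwmkayzirtckg".

jdwmkayzirtckg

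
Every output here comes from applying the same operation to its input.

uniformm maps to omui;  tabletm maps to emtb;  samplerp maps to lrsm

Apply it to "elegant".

atee

Looking at the pairs, the operation is to keep every other character starting from the first (positions 1st, 3rd, 5th, ...), then swap the front and back halves of the string.
Working it through for "elegant": intermediate "eeat", final "atee".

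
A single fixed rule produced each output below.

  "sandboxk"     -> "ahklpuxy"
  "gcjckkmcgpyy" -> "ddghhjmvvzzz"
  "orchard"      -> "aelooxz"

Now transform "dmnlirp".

afijkmo

What's happening: shift every letter 3 places backward in the alphabet (wrapping around), then sort the characters into alphabetical order.
Working it through for "dmnlirp": intermediate "ajkifom", final "afijkmo".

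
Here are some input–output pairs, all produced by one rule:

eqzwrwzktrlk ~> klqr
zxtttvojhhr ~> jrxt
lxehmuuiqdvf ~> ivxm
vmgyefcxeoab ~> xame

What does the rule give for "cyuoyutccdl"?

In each case the input is transformed by: keep one character in every 3, starting at position 2 (positions 2nd, 5th, 8th, ...), then swap the front and back halves of the string.
Applying both steps to "cyuoyutccdl": "yycl", then "clyy".
(Check on "eqzwrwzktrlk": → "qrkl" → "klqr" ✓)

clyy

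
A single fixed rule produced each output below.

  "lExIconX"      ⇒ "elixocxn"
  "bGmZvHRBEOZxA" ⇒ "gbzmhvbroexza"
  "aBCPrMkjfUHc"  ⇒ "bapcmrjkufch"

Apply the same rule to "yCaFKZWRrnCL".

The rule is to swap each adjacent pair of characters (1↔2, 3↔4, ...), then convert every letter to lowercase.
"yCaFKZWRrnCL" → "CyFaZKRWnrLC" → "cyfazkrwnrlc".

cyfazkrwnrlc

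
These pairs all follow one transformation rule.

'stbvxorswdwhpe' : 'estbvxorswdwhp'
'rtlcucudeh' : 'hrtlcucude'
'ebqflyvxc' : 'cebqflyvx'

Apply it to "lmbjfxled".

dlmbjfxle

Rule — move the last character to the front.
For "lmbjfxled" the result is "dlmbjfxle".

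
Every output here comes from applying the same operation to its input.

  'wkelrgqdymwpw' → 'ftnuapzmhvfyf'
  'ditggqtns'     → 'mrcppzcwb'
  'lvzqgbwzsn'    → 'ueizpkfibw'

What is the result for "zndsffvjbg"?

Rule — shift every letter 9 places forward in the alphabet (wrapping around).
Doing the same to "zndsffvjbg": "iwmbooeskp".

iwmbooeskp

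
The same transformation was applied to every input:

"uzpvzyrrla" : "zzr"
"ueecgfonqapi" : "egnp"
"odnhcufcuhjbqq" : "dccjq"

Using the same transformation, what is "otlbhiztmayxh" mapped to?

The rule is to keep one character in every 3, starting at position 2 (positions 2nd, 5th, 8th, ...).
So "otlbhiztmayxh" becomes "thty".

thty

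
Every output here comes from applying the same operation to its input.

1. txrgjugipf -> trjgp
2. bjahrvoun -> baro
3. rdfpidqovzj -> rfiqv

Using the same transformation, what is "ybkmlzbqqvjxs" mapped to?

Looking at the pairs, the operation is to swap each adjacent pair of characters (1↔2, 3↔4, ...), then keep every other character starting from the second (positions 2nd, 4th, 6th, ...).
Working it through for "ybkmlzbqqvjxs": intermediate "bymkzlqbvqxjs", final "yklbqj".

yklbqj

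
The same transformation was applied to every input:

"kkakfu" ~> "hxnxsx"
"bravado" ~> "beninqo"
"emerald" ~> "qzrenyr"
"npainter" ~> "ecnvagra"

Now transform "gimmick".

xvzzvpt

Each output is the input with this applied: shift every letter 13 places forward in the alphabet (wrapping around) — i.e. ROT13, then swap the first and last characters.
For "gimmick", step one produces "tvzzvpx"; step two turns that into "xvzzvpt".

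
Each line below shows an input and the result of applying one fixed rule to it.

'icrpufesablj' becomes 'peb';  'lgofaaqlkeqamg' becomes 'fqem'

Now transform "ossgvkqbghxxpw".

gqhp

What's happening: delete the first character, then keep one character in every 3, starting at position 3 (positions 3rd, 6th, 9th, ...).
"ossgvkqbghxxpw" → "ssgvkqbghxxpw" → "gqhp".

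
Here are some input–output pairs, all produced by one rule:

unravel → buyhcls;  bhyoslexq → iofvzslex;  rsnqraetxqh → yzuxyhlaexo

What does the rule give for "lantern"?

shualyu

Each output is the input with this applied: shift every letter 7 places forward in the alphabet (wrapping around).
On "lantern" that produces "shualyu".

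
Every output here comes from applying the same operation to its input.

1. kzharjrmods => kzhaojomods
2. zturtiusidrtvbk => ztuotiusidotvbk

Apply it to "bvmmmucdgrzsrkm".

Rule — replace every "r" with "o".
"bvmmmucdgrzsrkm" → "bvmmmucdgozsokm".

bvmmmucdgozsokm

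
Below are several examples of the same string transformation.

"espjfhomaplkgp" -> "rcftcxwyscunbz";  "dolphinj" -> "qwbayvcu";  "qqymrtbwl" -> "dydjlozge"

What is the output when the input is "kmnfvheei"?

The transformation: take characters alternately from the front and the back (1st, last, 2nd, 2nd-last, ...), then shift every letter 13 places forward in the alphabet (wrapping around) — i.e. ROT13.
For "kmnfvheei", step one produces "kimenefhv"; step two turns that into "xvzrarsui".

xvzrarsui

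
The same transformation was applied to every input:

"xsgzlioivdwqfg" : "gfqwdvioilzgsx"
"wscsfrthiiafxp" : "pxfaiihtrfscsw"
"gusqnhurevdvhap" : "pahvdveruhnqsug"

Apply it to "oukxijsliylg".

Each output is the input with this applied: reverse the string.
For "oukxijsliylg" the result is "glyilsjixkuo".

glyilsjixkuo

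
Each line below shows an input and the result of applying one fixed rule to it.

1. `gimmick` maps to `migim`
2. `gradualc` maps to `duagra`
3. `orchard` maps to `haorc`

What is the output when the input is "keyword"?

wokey

The pattern: delete the last 2 characters, then move the first 3 characters to the end (rotate left by 3).
Starting from "keyword": after the first operation, "keywo"; after the second, "wokey".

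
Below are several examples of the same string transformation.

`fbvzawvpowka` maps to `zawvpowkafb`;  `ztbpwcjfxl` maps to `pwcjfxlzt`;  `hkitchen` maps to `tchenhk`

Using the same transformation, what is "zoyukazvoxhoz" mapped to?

ukazvoxhozzo

What's happening: move the first 2 characters to the end (rotate left by 2), then delete the first character.
For "zoyukazvoxhoz", step one produces "yukazvoxhozzo"; step two turns that into "ukazvoxhozzo".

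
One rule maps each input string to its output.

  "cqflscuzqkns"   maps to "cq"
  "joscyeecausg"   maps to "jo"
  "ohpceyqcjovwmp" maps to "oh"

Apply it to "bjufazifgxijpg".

Looking at the pairs, the operation is to keep only the first 2 characters.
"bjufazifgxijpg" → "bj".

bj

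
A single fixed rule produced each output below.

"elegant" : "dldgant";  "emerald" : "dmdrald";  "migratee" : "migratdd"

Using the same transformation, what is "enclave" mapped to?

dnclavd

The rule is to replace every "e" with "d".
"enclave" → "dnclavd".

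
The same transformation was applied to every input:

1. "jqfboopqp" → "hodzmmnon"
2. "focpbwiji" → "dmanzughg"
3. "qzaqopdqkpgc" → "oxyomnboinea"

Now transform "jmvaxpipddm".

What's happening: shift every letter 2 places backward in the alphabet (wrapping around).
Applying that to "jmvaxpipddm" gives "hktyvngnbbk".

hktyvngnbbk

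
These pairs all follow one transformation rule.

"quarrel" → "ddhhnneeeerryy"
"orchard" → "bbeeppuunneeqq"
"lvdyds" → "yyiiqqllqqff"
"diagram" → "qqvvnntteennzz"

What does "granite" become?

In each case the input is transformed by: shift every letter 13 places forward in the alphabet (wrapping around) — i.e. ROT13, then double every character.
Applying both steps to "granite": "tenavgr", then "tteennaavvggrr".
(Check on "orchard": → "bepuneq" → "bbeeppuunneeqq" ✓)

tteennaavvggrr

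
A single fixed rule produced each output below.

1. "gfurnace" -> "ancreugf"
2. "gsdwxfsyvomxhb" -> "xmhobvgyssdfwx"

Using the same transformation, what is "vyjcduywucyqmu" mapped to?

qymcuuvwyyjucd

The pattern: move the last 3 characters to the front (rotate right by 3), then take characters alternately from the front and the back (1st, last, 2nd, 2nd-last, ...).
For "vyjcduywucyqmu", step one produces "qmuvyjcduywucy"; step two turns that into "qymcuuvwyyjucd".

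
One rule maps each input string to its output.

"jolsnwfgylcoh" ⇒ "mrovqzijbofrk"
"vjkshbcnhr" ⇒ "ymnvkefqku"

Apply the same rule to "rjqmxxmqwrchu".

In each case the input is transformed by: shift every letter 3 places forward in the alphabet (wrapping around).
"rjqmxxmqwrchu" → "umtpaaptzufkx".

umtpaaptzufkx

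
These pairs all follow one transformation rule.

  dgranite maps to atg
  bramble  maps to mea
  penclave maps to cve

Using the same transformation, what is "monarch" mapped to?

ahn

The transformation: move the first 3 characters to the end (rotate left by 3), then keep one character in every 3, starting at position 1 (positions 1st, 4th, 7th, ...).
"monarch" → "archmon" → "ahn".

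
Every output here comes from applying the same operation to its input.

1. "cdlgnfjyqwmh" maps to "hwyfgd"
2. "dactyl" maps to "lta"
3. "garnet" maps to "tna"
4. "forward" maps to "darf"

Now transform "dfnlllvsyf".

Each output is the input with this applied: reverse the string, then keep every other character starting from the first (positions 1st, 3rd, 5th, ...).
"dfnlllvsyf" → "fysvlllnfd" → "fsllf".

fsllf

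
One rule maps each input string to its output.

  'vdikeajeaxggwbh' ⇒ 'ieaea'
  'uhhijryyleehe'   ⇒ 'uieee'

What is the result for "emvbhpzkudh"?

Looking at the pairs, the operation is to keep only the vowels.
For "emvbhpzkudh" the result is "eu".

eu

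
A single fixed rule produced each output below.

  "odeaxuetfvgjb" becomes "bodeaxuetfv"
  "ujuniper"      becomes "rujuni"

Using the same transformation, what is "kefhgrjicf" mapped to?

Looking at the pairs, the operation is to move the last character to the front, then delete the last 2 characters.
For "kefhgrjicf", step one produces "fkefhgrjic"; step two turns that into "fkefhgrj".

fkefhgrj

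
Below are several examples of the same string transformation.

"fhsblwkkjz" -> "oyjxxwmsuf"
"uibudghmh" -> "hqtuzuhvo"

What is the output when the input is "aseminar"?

zvanenfr

The rule is to move the first 3 characters to the end (rotate left by 3), then shift every letter 13 places forward in the alphabet (wrapping around) — i.e. ROT13.
Starting from "aseminar": after the first operation, "minarase"; after the second, "zvanenfr".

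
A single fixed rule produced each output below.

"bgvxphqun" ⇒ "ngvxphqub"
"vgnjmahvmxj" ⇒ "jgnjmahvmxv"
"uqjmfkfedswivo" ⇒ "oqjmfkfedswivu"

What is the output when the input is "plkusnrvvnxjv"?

vlkusnrvvnxjp

What's happening: swap the first and last characters.
So "plkusnrvvnxjv" becomes "vlkusnrvvnxjp".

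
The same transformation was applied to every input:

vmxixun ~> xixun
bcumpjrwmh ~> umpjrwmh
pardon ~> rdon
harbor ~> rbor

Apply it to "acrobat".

robat

The rule is to delete the first 2 characters.
Doing the same to "acrobat": "robat".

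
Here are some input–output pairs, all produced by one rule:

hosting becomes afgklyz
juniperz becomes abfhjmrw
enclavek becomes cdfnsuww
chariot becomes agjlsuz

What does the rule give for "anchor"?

What's happening: shift every letter 8 places backward in the alphabet (wrapping around), then sort the characters into alphabetical order.
Doing the same to "anchor": "fgjsuz".

fgjsuz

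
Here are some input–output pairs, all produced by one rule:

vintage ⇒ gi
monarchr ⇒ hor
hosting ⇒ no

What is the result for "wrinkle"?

lr

In each case the input is transformed by: move the last 3 characters to the front (rotate right by 3), then keep one character in every 3, starting at position 2 (positions 2nd, 5th, 8th, ...).
Applying that to "wrinkle" gives "lr".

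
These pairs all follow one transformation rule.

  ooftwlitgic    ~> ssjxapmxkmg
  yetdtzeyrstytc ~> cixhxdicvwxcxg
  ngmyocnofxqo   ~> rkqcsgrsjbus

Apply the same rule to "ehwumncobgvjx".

ilayqrgsfkznb

Rule — shift every letter 4 places forward in the alphabet (wrapping around).
"ehwumncobgvjx" → "ilayqrgsfkznb".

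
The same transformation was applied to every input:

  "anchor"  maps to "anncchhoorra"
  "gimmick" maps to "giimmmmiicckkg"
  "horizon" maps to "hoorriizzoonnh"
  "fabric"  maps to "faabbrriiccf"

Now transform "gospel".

goossppeellg

In each case the input is transformed by: double every character, then move the first character to the end.
On "gospel": the first step gives "ggoossppeell", and the second then gives "goossppeellg".
(Check on "gimmick": → "ggiimmmmiicckk" → "giimmmmiicckkg" ✓)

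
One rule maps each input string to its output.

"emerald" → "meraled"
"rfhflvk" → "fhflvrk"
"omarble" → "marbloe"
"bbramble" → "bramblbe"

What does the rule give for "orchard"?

rcharod

In each case the input is transformed by: swap the first and last characters, then move the first character to the end.
Starting from "orchard": after the first operation, "drcharo"; after the second, "rcharod".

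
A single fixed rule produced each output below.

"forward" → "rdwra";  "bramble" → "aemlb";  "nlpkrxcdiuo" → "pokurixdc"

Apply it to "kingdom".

Rule — delete the first 2 characters, then take characters alternately from the front and the back (1st, last, 2nd, 2nd-last, ...).
Starting from "kingdom": after the first operation, "ngdom"; after the second, "nmgod".

nmgod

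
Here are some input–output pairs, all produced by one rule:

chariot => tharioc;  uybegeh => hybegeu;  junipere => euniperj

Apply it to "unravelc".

Rule — swap the first and last characters.
Applying that to "unravelc" gives "cnravelu".

cnravelu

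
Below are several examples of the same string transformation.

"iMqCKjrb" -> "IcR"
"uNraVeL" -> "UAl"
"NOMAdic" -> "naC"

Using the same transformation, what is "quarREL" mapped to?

The pattern: keep one character in every 3, starting at position 1 (positions 1st, 4th, 7th, ...), then flip the case of every letter.
Applying both steps to "quarREL": "qrL", then "QRl".
(Check on "NOMAdic": → "NAc" → "naC" ✓)

QRl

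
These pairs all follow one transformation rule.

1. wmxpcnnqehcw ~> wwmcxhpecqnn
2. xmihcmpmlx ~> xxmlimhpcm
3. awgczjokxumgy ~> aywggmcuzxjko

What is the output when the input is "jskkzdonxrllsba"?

jasbksklzldroxn

In each case the input is transformed by: take characters alternately from the front and the back (1st, last, 2nd, 2nd-last, ...).
On "jskkzdonxrllsba" that produces "jasbksklzldroxn".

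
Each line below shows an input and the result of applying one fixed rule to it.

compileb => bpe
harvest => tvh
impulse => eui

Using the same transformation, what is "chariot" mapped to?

In each case the input is transformed by: swap the first and last characters, then keep one character in every 3, starting at position 1 (positions 1st, 4th, 7th, ...).
For "chariot", step one produces "tharioc"; step two turns that into "trc".

trc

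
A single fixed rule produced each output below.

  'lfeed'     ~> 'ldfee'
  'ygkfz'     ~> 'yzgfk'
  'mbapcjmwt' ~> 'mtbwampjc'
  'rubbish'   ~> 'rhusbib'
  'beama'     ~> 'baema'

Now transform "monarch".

The transformation: take characters alternately from the front and the back (1st, last, 2nd, 2nd-last, ...).
Applying that to "monarch" gives "mhocnra".

mhocnra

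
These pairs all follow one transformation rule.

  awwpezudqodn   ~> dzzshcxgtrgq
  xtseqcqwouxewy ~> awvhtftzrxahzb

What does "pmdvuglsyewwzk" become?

What's happening: shift every letter 3 places forward in the alphabet (wrapping around).
For "pmdvuglsyewwzk" the result is "spgyxjovbhzzcn".

spgyxjovbhzzcn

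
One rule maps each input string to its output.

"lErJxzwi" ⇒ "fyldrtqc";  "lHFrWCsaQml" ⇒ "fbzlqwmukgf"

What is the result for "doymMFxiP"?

xisggzrcj

What's happening: shift every letter 6 places backward in the alphabet (wrapping around), then convert every letter to lowercase.
Working it through for "doymMFxiP": intermediate "xisgGZrcJ", final "xisggzrcj".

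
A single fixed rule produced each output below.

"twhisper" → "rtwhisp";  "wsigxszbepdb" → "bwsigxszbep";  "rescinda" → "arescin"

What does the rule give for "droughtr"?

rdrough

Rule — move the last 2 characters to the front (rotate right by 2), then delete the first character.
Working it through for "droughtr": intermediate "trdrough", final "rdrough".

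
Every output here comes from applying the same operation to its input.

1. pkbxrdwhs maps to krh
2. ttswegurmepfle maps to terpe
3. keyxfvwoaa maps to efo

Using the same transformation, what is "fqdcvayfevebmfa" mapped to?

The rule is to keep one character in every 3, starting at position 2 (positions 2nd, 5th, 8th, ...).
Applying that to "fqdcvayfevebmfa" gives "qvfef".

qvfef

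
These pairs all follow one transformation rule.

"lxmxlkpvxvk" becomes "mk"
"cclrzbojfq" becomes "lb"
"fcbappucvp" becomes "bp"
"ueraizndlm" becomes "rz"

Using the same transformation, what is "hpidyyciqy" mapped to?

Each output is the input with this applied: keep one character in every 3, starting at position 3 (positions 3rd, 6th, 9th, ...), then delete the last character.
"hpidyyciqy" → "iyq" → "iy".

iy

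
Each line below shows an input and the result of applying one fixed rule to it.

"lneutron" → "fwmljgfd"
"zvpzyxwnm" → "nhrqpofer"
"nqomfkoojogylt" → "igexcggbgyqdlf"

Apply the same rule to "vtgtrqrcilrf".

lyljijuadjxn

The rule is to shift every letter 8 places backward in the alphabet (wrapping around), then move the first character to the end.
On "vtgtrqrcilrf": the first step gives "nlyljijuadjx", and the second then gives "lyljijuadjxn".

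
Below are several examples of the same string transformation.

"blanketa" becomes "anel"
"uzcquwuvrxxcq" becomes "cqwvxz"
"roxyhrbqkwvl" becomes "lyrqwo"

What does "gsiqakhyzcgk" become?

kqkycs

Looking at the pairs, the operation is to keep every other character starting from the second (positions 2nd, 4th, 6th, ...), then swap the first and last characters.
"gsiqakhyzcgk" → "kqkycs".
(Check on "blanketa": → "lnea" → "anel" ✓)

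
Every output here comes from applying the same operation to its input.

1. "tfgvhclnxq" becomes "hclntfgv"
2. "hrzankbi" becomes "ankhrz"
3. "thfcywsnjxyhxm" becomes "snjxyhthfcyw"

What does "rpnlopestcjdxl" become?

The transformation: delete the last 2 characters, then swap the front and back halves of the string.
On "rpnlopestcjdxl": the first step gives "rpnlopestcjd", and the second then gives "estcjdrpnlop".

estcjdrpnlop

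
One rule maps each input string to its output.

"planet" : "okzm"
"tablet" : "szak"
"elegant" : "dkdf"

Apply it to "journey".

In each case the input is transformed by: shift every letter 1 place backward in the alphabet (wrapping around), then keep only the first 4 characters.
Applying both steps to "journey": "intqmdx", then "intq".

intq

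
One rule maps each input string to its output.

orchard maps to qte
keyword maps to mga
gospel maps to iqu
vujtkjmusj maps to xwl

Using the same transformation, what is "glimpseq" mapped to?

ink

Rule — shift every letter 2 places forward in the alphabet (wrapping around), then keep only the first 3 characters.
Starting from "glimpseq": after the first operation, "inkorugs"; after the second, "ink".
(Check on "vujtkjmusj": → "xwlvmlowul" → "xwl" ✓)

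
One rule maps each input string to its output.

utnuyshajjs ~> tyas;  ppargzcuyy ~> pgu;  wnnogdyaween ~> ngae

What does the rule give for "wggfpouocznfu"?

gpon

The transformation: keep one character in every 3, starting at position 2 (positions 2nd, 5th, 8th, ...).
So "wggfpouocznfu" becomes "gpon".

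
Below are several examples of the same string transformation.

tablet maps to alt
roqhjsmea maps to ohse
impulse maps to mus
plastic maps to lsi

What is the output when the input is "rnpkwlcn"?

nkln

Looking at the pairs, the operation is to keep every other character starting from the second (positions 2nd, 4th, 6th, ...).
For "rnpkwlcn" the result is "nkln".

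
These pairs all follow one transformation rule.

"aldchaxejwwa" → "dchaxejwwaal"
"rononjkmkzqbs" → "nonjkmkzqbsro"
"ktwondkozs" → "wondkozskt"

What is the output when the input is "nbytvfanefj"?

ytvfanefjnb

Rule — move the first 2 characters to the end (rotate left by 2).
"nbytvfanefj" → "ytvfanefjnb".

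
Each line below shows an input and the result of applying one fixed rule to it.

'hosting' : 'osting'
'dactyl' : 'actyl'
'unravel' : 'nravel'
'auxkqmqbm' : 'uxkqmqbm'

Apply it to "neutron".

eutron

Looking at the pairs, the operation is to delete the first character.
On "neutron" that produces "eutron".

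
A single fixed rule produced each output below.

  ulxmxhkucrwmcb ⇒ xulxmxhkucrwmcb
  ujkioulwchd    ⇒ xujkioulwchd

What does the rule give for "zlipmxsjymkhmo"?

xzlipmxsjymkhmo

Each output is the input with this applied: prepend "x".
Doing the same to "zlipmxsjymkhmo": "xzlipmxsjymkhmo".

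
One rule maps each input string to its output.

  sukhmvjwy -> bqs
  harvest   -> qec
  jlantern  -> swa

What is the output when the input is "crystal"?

The rule is to keep one character in every 3, starting at position 1 (positions 1st, 4th, 7th, ...), then shift every letter 9 places forward in the alphabet (wrapping around).
Applying that to "crystal" gives "lbu".

lbu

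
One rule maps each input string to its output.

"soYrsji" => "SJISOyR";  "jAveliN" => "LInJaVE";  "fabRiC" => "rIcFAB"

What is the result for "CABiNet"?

In each case the input is transformed by: move the last 3 characters to the front (rotate right by 3), then flip the case of every letter.
Applying both steps to "CABiNet": "NetCABi", then "nETcabI".

nETcabI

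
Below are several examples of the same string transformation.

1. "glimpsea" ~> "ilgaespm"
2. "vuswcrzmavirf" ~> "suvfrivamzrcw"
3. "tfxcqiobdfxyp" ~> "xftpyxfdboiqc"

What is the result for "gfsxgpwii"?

sfgiiwpgx

In each case the input is transformed by: move the first 3 characters to the end (rotate left by 3), then reverse the string.
For "gfsxgpwii", step one produces "xgpwiigfs"; step two turns that into "sfgiiwpgx".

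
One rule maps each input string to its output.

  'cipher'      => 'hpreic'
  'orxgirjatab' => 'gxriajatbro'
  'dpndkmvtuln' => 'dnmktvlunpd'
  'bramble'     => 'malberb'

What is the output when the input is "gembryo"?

Looking at the pairs, the operation is to swap each adjacent pair of characters (1↔2, 3↔4, ...), then move the first 2 characters to the end (rotate left by 2).
Starting from "gembryo": after the first operation, "egbmyro"; after the second, "bmyroeg".
(Check on "dpndkmvtuln": → "pddnmktvlun" → "dnmktvlunpd" ✓)

bmyroeg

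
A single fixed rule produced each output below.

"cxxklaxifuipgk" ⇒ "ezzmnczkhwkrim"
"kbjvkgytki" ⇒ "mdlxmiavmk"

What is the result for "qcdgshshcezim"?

The transformation: shift every letter 2 places forward in the alphabet (wrapping around).
On "qcdgshshcezim" that produces "sefiujujegbko".

sefiujujegbko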